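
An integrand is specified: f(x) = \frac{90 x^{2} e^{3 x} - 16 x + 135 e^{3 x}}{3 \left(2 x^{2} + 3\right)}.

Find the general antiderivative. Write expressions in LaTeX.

For F(x) to be correct the identity F'(x) - f(x) = 0 must hold.
Check: d/dx[\frac{15 e^{3 x} - 4 \log{\left(x^{2} + \frac{3}{2} \right)}}{3}] = \frac{90 x^{2} e^{3 x} - 16 x + 135 e^{3 x}}{6 x^{2} + 9}, which equals f(x).

F(x) = \frac{15 e^{3 x} - 4 \log{\left(x^{2} + \frac{3}{2} \right)}}{3} + C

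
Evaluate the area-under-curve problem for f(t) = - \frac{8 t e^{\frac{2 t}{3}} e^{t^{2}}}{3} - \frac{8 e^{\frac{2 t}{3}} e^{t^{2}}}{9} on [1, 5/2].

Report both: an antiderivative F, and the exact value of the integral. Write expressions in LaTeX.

Antiderivative: F(t) = - \frac{4 e^{\frac{2 t}{3}} e^{t^{2}}}{3}; value = - \frac{4 e^{\frac{95}{12}}}{3} + \frac{4 e^{\frac{5}{3}}}{3}

The substitution u = t^{2} + \frac{2 t}{3} works: f is exactly (dF/du)*(du/dt) for that inner function.
F(t) = - \frac{4 e^{\frac{2 t}{3}} e^{t^{2}}}{3} is an antiderivative of f.
Check: d/dt[- \frac{4 e^{\frac{2 t}{3}} e^{t^{2}}}{3}] = - \frac{8 t e^{\frac{2 t}{3}} e^{t^{2}}}{3} - \frac{8 e^{\frac{2 t}{3}} e^{t^{2}}}{9} = f(t).
F(5/2) = - \frac{4 e^{\frac{95}{12}}}{3}; F(1) = - \frac{4 e^{\frac{5}{3}}}{3}.
Integral = F(5/2) - F(1) = - \frac{4 e^{\frac{95}{12}}}{3} + \frac{4 e^{\frac{5}{3}}}{3}.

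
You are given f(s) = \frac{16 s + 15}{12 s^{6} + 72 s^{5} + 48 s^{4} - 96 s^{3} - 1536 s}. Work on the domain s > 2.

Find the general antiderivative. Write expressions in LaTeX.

The denominator factors as 12 s \left(s - 2\right) \left(s + 4\right)^{2} \left(s^{2} + 4\right); partial fractions split f into directly integrable pieces: \frac{137 s - 418}{19200 \left(s^{2} + 4\right)} - \frac{1441}{345600 \left(s + 4\right)} - \frac{49}{5760 \left(s + 4\right)^{2}} + \frac{47}{6912 \left(s - 2\right)} - \frac{5}{512 s}.
Check: d/ds[- \frac{5 \log{\left(s \right)}}{512} + \frac{47 \log{\left(s - 2 \right)}}{6912} - \frac{1441 \log{\left(s + 4 \right)}}{345600} + \frac{137 \log{\left(s^{2} + 4 \right)}}{38400} - \frac{209 \operatorname{atan}{\left(\frac{s}{2} \right)}}{19200} + \frac{49}{5760 s + 23040}] = \frac{16 s + 15}{12 s^{6} + 72 s^{5} + 48 s^{4} - 96 s^{3} - 1536 s} = f(s).

F(s) = - \frac{5 \log{\left(s \right)}}{512} + \frac{47 \log{\left(s - 2 \right)}}{6912} - \frac{1441 \log{\left(s + 4 \right)}}{345600} + \frac{137 \log{\left(s^{2} + 4 \right)}}{38400} - \frac{209 \operatorname{atan}{\left(\frac{s}{2} \right)}}{19200} + \frac{49}{5760 s + 23040} + C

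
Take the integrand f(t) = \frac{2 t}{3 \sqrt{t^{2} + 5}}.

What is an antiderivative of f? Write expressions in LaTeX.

An antiderivative is F(t) = \frac{2 \sqrt{t^{2} + 5}}{3}.

f matches the chain-rule pattern g'(h)*h' with inner function h(t) = t^{2} + 5; substituting u = h(t) collapses the integral.
Check: d/dt[\frac{2 \sqrt{t^{2} + 5}}{3}] = \frac{2 t}{3 \sqrt{t^{2} + 5}} = f(t).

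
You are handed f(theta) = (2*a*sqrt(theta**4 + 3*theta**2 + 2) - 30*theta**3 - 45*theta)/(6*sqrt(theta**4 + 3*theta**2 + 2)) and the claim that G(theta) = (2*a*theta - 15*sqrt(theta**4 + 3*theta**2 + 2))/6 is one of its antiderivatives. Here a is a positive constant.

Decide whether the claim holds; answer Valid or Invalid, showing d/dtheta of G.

Valid: G'(theta) = f(theta).

d/dtheta[G] = (2*a*sqrt(theta**4 + 3*theta**2 + 2) - 30*theta**3 - 45*theta)/(6*sqrt(theta**4 + 3*theta**2 + 2))
This equals f(theta) exactly, so the claim holds.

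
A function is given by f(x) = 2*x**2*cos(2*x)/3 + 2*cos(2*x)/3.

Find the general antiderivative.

F(x) = x**2*sin(2*x)/3 + x*cos(2*x)/3 + sin(2*x)/6 + C

The integrand splits into summands that can be handled one at a time.
Check: d/dx[x**2*sin(2*x)/3 + x*cos(2*x)/3 + sin(2*x)/6] = 2*x**2*cos(2*x)/3 + 2*cos(2*x)/3 = f(x).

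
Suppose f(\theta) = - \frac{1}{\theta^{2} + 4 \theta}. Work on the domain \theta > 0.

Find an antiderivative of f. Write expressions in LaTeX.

An antiderivative is F(\theta) = \frac{- \log{\left(\theta \right)} + \log{\left(\theta + 4 \right)}}{4}.

The denominator factors as \theta \left(\theta + 4\right); partial fractions split f into directly integrable pieces: \frac{1}{4 \left(\theta + 4\right)} - \frac{1}{4 \theta}.
Check: d/d\theta[\frac{- \log{\left(\theta \right)} + \log{\left(\theta + 4 \right)}}{4}] = - \frac{1}{\theta^{2} + 4 \theta} = f(\theta).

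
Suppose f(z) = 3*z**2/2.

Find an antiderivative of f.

An antiderivative is F(z) = z**3/2.

For F(z) to be correct the identity F'(z) - f(z) = 0 must hold.
Check: d/dz[z**3/2] = 3*z**2/2 = f(z).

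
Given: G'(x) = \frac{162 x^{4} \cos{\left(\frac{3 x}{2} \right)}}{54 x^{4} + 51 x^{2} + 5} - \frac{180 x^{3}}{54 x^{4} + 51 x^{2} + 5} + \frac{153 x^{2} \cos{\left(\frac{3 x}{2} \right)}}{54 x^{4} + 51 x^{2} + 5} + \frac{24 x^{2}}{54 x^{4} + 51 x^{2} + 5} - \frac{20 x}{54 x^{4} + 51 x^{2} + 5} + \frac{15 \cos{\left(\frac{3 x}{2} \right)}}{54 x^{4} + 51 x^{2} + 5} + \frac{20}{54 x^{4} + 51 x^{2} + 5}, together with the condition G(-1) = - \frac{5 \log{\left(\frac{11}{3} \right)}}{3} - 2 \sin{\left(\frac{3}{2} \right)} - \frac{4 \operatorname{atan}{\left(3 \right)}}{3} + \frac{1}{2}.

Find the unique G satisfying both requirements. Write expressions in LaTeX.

G(x) = \frac{- 10 \log{\left(2 x^{2} + \frac{5}{3} \right)} + 12 \sin{\left(\frac{3 x}{2} \right)} + 8 \operatorname{atan}{\left(3 x \right)} + 3}{6}

The integrand splits into summands that can be handled one at a time.
A general antiderivative is - \frac{5 \log{\left(2 x^{2} + \frac{5}{3} \right)}}{3} + 2 \sin{\left(\frac{3 x}{2} \right)} + \frac{4 \operatorname{atan}{\left(3 x \right)}}{3} + C.
The condition gives C = - \frac{5 \log{\left(\frac{11}{3} \right)}}{3} - 2 \sin{\left(\frac{3}{2} \right)} - \frac{4 \operatorname{atan}{\left(3 \right)}}{3} + \frac{1}{2} - (- \frac{5 \log{\left(\frac{11}{3} \right)}}{3} - 2 \sin{\left(\frac{3}{2} \right)} - \frac{4 \operatorname{atan}{\left(3 \right)}}{3}) = \frac{1}{2}.
So G(x) = \frac{- 10 \log{\left(2 x^{2} + \frac{5}{3} \right)} + 12 \sin{\left(\frac{3 x}{2} \right)} + 8 \operatorname{atan}{\left(3 x \right)} + 3}{6}.
Check: d/dx[\frac{- 10 \log{\left(2 x^{2} + \frac{5}{3} \right)} + 12 \sin{\left(\frac{3 x}{2} \right)} + 8 \operatorname{atan}{\left(3 x \right)} + 3}{6}] = \frac{162 x^{4} \cos{\left(\frac{3 x}{2} \right)} - 180 x^{3} + 153 x^{2} \cos{\left(\frac{3 x}{2} \right)} + 24 x^{2} - 20 x + 15 \cos{\left(\frac{3 x}{2} \right)} + 20}{54 x^{4} + 51 x^{2} + 5}, which equals G'(x).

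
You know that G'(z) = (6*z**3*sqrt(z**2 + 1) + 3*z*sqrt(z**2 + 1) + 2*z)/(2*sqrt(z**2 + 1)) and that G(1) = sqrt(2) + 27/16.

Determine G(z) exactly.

G(z) = 3*z**4/4 + 3*z**2/4 + sqrt(z**2 + 1) + 3/16

Differentiate the proposed G(z) back; it has to land on the given G'(z).
A general antiderivative is 3*(z**2 + 1/2)**2/4 + sqrt(z**2 + 1) + C.
The condition gives C = sqrt(2) + 27/16 - (sqrt(2) + 27/16) = 0.
So G(z) = 3*z**4/4 + 3*z**2/4 + sqrt(z**2 + 1) + 3/16.
Check: d/dz[3*z**4/4 + 3*z**2/4 + sqrt(z**2 + 1) + 3/16] = (6*z**3*sqrt(z**2 + 1) + 3*z*sqrt(z**2 + 1) + 2*z)/(2*sqrt(z**2 + 1)) = G'(z).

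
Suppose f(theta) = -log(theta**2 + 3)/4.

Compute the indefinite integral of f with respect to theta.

An antiderivative F(theta) passes only if d/dtheta[F] lands on f(theta) exactly.
Check: d/dtheta[(-theta*log(theta**2 + 3) + 2*theta - 2*sqrt(3)*atan(sqrt(3)*theta/3))/4] = -log(theta**2 + 3)/4 = f(theta).

F(theta) = (-theta*log(theta**2 + 3) + 2*theta - 2*sqrt(3)*atan(sqrt(3)*theta/3))/4 + C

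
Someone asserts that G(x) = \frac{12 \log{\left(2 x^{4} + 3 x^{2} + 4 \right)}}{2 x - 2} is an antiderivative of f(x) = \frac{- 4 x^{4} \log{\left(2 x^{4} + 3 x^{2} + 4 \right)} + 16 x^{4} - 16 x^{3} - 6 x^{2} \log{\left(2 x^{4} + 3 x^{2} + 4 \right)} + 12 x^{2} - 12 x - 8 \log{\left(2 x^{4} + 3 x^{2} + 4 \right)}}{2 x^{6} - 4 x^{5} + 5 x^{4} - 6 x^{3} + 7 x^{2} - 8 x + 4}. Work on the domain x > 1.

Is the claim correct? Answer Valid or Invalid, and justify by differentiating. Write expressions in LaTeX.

d/dx[G] = \frac{- 12 x^{4} \log{\left(2 x^{4} + 3 x^{2} + 4 \right)} + 48 x^{4} - 48 x^{3} - 18 x^{2} \log{\left(2 x^{4} + 3 x^{2} + 4 \right)} + 36 x^{2} - 36 x - 24 \log{\left(2 x^{4} + 3 x^{2} + 4 \right)}}{2 x^{6} - 4 x^{5} + 5 x^{4} - 6 x^{3} + 7 x^{2} - 8 x + 4}
d/dx[G] - f(x) = \frac{- 8 x^{4} \log{\left(2 x^{4} + 3 x^{2} + 4 \right)} + 32 x^{4} - 32 x^{3} - 12 x^{2} \log{\left(2 x^{4} + 3 x^{2} + 4 \right)} + 24 x^{2} - 24 x - 16 \log{\left(2 x^{4} + 3 x^{2} + 4 \right)}}{2 x^{6} - 4 x^{5} + 5 x^{4} - 6 x^{3} + 7 x^{2} - 8 x + 4} != 0.

Invalid: d/dx[G] - f = \frac{- 8 x^{4} \log{\left(2 x^{4} + 3 x^{2} + 4 \right)} + 32 x^{4} - 32 x^{3} - 12 x^{2} \log{\left(2 x^{4} + 3 x^{2} + 4 \right)} + 24 x^{2} - 24 x - 16 \log{\left(2 x^{4} + 3 x^{2} + 4 \right)}}{2 x^{6} - 4 x^{5} + 5 x^{4} - 6 x^{3} + 7 x^{2} - 8 x + 4}, which is not 0.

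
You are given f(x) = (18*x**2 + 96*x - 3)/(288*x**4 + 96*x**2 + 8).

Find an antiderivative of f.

An antiderivative is F(x) = (-3*x - 8)/(48*x**2 + 8).

f has the shape u'v + uv' for u = 1/(4*x**2 + 2/3) and v = -x/4 - 2/3 — it is the derivative of the product u*v.
Check: d/dx[(-3*x - 8)/(48*x**2 + 8)] = (18*x**2 + 96*x - 3)/(288*x**4 + 96*x**2 + 8) = f(x).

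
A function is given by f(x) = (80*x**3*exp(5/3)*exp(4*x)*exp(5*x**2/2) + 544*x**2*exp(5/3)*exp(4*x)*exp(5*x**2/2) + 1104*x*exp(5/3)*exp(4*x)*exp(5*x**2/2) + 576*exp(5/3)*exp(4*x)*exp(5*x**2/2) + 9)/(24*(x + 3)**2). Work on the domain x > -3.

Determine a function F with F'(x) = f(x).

Check any antiderivative F(x) by computing F'(x) and comparing it with f(x).
Check: d/dx[2*exp(5*x**2/2 + 4*x + 5/3)/3 - 3/(4*(2*x + 6))] = (80*x**3*exp(5/3)*exp(4*x)*exp(5*x**2/2) + 544*x**2*exp(5/3)*exp(4*x)*exp(5*x**2/2) + 1104*x*exp(5/3)*exp(4*x)*exp(5*x**2/2) + 576*exp(5/3)*exp(4*x)*exp(5*x**2/2) + 9)/(24*x**2 + 144*x + 216), which equals f(x).

An antiderivative is F(x) = 2*exp(5*x**2/2 + 4*x + 5/3)/3 - 3/(4*(2*x + 6)).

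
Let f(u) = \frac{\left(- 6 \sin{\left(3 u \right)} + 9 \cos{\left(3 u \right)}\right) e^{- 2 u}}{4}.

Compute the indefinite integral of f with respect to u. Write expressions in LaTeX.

F(u) = \frac{3 e^{- 2 u} \sin{\left(3 u \right)}}{4} + C

Recognize the product-rule pattern: f = v'r + vr' with v = \frac{3 e^{- 2 u}}{4}, r = \sin{\left(3 u \right)}, so integration by parts undoes it.
Check: d/du[\frac{3 e^{- 2 u} \sin{\left(3 u \right)}}{4}] = \frac{\left(- 6 \sin{\left(3 u \right)} + 9 \cos{\left(3 u \right)}\right) e^{- 2 u}}{4} = f(u).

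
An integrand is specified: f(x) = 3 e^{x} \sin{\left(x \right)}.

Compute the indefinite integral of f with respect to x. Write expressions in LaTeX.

Recover f(x) by differentiating a candidate F(x); any mismatch rules it out.
Check: d/dx[- \frac{3 \left(- \sin{\left(x \right)} + \cos{\left(x \right)}\right) e^{x}}{2}] = 3 e^{x} \sin{\left(x \right)} = f(x).

F(x) = - \frac{3 \left(- \sin{\left(x \right)} + \cos{\left(x \right)}\right) e^{x}}{2} + C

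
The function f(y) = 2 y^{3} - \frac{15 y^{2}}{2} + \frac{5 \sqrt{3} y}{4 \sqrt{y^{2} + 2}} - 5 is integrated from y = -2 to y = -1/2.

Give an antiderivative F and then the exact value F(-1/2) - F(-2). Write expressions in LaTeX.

The integrand splits into summands that can be handled one at a time.
F(y) = \frac{y^{4}}{2} - \frac{5 y^{3}}{2} - 5 y + \frac{5 \sqrt{3 y^{2} + 6}}{4} is an antiderivative of f.
Check: d/dy[\frac{y^{4}}{2} - \frac{5 y^{3}}{2} - 5 y + \frac{5 \sqrt{3 y^{2} + 6}}{4}] = \frac{8 y^{3} \sqrt{y^{2} + 2} - 30 y^{2} \sqrt{y^{2} + 2} + 5 \sqrt{3} y - 20 \sqrt{y^{2} + 2}}{4 \sqrt{y^{2} + 2}}, which equals f(y).
F(-1/2) = \frac{91}{32} + \frac{15 \sqrt{3}}{8}; F(-2) = \frac{15 \sqrt{2}}{4} + 38.
Integral = F(-1/2) - F(-2) = - \frac{1125}{32} - \frac{15 \sqrt{2}}{4} + \frac{15 \sqrt{3}}{8}.

Antiderivative: F(y) = \frac{y^{4}}{2} - \frac{5 y^{3}}{2} - 5 y + \frac{5 \sqrt{3 y^{2} + 6}}{4}; value = - \frac{1125}{32} - \frac{15 \sqrt{2}}{4} + \frac{15 \sqrt{3}}{8}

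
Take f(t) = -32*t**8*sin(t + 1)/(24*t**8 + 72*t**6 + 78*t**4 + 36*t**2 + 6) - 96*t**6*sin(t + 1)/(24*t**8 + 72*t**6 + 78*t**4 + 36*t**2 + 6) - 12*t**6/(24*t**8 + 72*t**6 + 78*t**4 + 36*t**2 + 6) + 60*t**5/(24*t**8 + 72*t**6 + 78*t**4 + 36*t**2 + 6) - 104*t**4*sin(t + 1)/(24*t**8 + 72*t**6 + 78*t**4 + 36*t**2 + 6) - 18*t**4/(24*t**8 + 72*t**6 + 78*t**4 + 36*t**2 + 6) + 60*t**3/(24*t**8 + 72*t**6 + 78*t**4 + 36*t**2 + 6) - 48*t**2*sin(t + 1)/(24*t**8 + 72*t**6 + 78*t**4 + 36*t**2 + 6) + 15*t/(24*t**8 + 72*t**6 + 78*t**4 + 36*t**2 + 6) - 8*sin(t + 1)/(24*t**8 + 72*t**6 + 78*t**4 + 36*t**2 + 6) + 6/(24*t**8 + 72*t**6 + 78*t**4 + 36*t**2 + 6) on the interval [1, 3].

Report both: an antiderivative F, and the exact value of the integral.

Integrate term by term and add the pieces.
F(t) = (-30*t**2 + 12*t*(t**2 + 1) + 16*(t**2 + 1)*(2*t**2 + 1)*cos(t + 1) - 15)/(12*(t**2 + 1)*(2*t**2 + 1)) is an antiderivative of f.
Check: d/dt[(-30*t**2 + 12*t*(t**2 + 1) + 16*(t**2 + 1)*(2*t**2 + 1)*cos(t + 1) - 15)/(12*(t**2 + 1)*(2*t**2 + 1))] = (-32*t**8*sin(t + 1) - 96*t**6*sin(t + 1) - 12*t**6 + 60*t**5 - 104*t**4*sin(t + 1) - 18*t**4 + 60*t**3 - 48*t**2*sin(t + 1) + 15*t - 8*sin(t + 1) + 6)/(24*t**8 + 72*t**6 + 78*t**4 + 36*t**2 + 6), which equals f(t).
F(3) = 4*cos(4)/3 + 5/152; F(1) = 4*cos(2)/3 - 7/24.
Integral = F(3) - F(1) = 4*cos(4)/3 + 37/114 - 4*cos(2)/3.

Antiderivative: F(t) = (-30*t**2 + 12*t*(t**2 + 1) + 16*(t**2 + 1)*(2*t**2 + 1)*cos(t + 1) - 15)/(12*(t**2 + 1)*(2*t**2 + 1)); value = 4*cos(4)/3 + 37/114 - 4*cos(2)/3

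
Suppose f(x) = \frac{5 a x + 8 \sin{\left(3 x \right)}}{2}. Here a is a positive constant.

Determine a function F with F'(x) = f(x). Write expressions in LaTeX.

An antiderivative is F(x) = \frac{15 a x^{2} - 16 \cos{\left(3 x \right)}}{12}.

Any candidate F(x) must reproduce f(x) exactly when differentiated.
Check: d/dx[\frac{15 a x^{2} - 16 \cos{\left(3 x \right)}}{12}] = \frac{5 a x}{2} + 4 \sin{\left(3 x \right)}, which equals f(x).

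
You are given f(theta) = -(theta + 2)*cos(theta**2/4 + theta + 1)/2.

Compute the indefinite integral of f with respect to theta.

F(theta) = -sin(theta**2/4 + theta + 1) + C

f matches the chain-rule pattern g'(h)*h' with inner function h(theta) = theta**2/4 + theta + 1; substituting u = h(theta) collapses the integral.
Check: d/dtheta[-sin(theta**2/4 + theta + 1)] = -theta*cos(theta**2/4 + theta + 1)/2 - cos(theta**2/4 + theta + 1), which equals f(theta).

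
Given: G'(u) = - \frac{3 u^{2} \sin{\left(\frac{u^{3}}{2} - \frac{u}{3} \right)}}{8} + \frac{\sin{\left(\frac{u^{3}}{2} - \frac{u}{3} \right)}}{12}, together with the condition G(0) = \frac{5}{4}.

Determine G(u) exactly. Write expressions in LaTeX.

G'(u) matches the chain-rule pattern g'(h)*h' with inner function h(u) = \frac{u^{3}}{2} - \frac{u}{3}; substituting w = h(u) collapses the integral.
A general antiderivative is \frac{\cos{\left(\frac{u^{3}}{2} - \frac{u}{3} \right)}}{4} + C.
The condition gives C = \frac{5}{4} - (\frac{1}{4}) = 1.
So G(u) = \frac{\cos{\left(\frac{u^{3}}{2} - \frac{u}{3} \right)} + 4}{4}.
Check: d/du[\frac{\cos{\left(\frac{u^{3}}{2} - \frac{u}{3} \right)} + 4}{4}] = - \frac{3 u^{2} \sin{\left(\frac{u^{3}}{2} - \frac{u}{3} \right)}}{8} + \frac{\sin{\left(\frac{u^{3}}{2} - \frac{u}{3} \right)}}{12} = G'(u).

G(u) = \frac{\cos{\left(\frac{u^{3}}{2} - \frac{u}{3} \right)} + 4}{4}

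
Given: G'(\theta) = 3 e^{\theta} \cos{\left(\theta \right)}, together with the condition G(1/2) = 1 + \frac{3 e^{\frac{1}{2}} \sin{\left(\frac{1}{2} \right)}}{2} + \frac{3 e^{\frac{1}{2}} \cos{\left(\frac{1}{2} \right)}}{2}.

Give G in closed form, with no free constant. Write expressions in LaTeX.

Any candidate G(\theta) must reproduce the stated G'(\theta) exactly.
A general antiderivative is \frac{3 e^{\theta} \sin{\left(\theta \right)}}{2} + \frac{3 e^{\theta} \cos{\left(\theta \right)}}{2} + C.
The condition gives C = 1 + \frac{3 e^{\frac{1}{2}} \sin{\left(\frac{1}{2} \right)}}{2} + \frac{3 e^{\frac{1}{2}} \cos{\left(\frac{1}{2} \right)}}{2} - (\frac{3 e^{\frac{1}{2}} \sin{\left(\frac{1}{2} \right)}}{2} + \frac{3 e^{\frac{1}{2}} \cos{\left(\frac{1}{2} \right)}}{2}) = 1.
So G(\theta) = \frac{3 e^{\theta} \sin{\left(\theta \right)}}{2} + \frac{3 e^{\theta} \cos{\left(\theta \right)}}{2} + 1.
Check: d/d\theta[\frac{3 e^{\theta} \sin{\left(\theta \right)}}{2} + \frac{3 e^{\theta} \cos{\left(\theta \right)}}{2} + 1] = 3 e^{\theta} \cos{\left(\theta \right)} = G'(\theta).

G(\theta) = \frac{3 e^{\theta} \sin{\left(\theta \right)}}{2} + \frac{3 e^{\theta} \cos{\left(\theta \right)}}{2} + 1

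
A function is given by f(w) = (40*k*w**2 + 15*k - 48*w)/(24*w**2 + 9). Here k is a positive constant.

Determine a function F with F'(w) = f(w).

An antiderivative F(w) passes only if d/dw[F] lands on f(w) exactly.
Check: d/dw[(5*k*w - 3*log(4*w**2 + 3/2))/3] = (40*k*w**2 + 15*k - 48*w)/(24*w**2 + 9) = f(w).

An antiderivative is F(w) = (5*k*w - 3*log(4*w**2 + 3/2))/3.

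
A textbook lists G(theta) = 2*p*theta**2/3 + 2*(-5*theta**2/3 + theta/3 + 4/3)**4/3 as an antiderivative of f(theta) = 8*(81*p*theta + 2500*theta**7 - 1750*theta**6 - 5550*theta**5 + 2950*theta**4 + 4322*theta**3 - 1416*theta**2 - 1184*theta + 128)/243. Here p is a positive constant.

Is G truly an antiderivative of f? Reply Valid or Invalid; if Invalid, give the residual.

d/dtheta[G] = 4*p*theta/3 + 10000*theta**7/243 - 7000*theta**6/243 - 7400*theta**5/81 + 11800*theta**4/243 + 17288*theta**3/243 - 1888*theta**2/81 - 4736*theta/243 + 512/243
d/dtheta[G] - f(theta) = -4*p*theta/3 - 10000*theta**7/243 + 7000*theta**6/243 + 7400*theta**5/81 - 11800*theta**4/243 - 17288*theta**3/243 + 1888*theta**2/81 + 4736*theta/243 - 512/243 != 0.

Invalid: d/dtheta[G] - f = -4*p*theta/3 - 10000*theta**7/243 + 7000*theta**6/243 + 7400*theta**5/81 - 11800*theta**4/243 - 17288*theta**3/243 + 1888*theta**2/81 + 4736*theta/243 - 512/243, which is not 0.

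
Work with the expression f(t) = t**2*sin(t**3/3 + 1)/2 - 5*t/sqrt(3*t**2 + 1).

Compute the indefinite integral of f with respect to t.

F(t) = -5*sqrt(3*t**2 + 1)/3 - cos(t**3/3 + 1)/2 + C

The integrand splits into summands that can be handled one at a time.
Check: d/dt[-5*sqrt(3*t**2 + 1)/3 - cos(t**3/3 + 1)/2] = (t**2*sqrt(3*t**2 + 1)*sin(t**3/3 + 1) - 10*t)/(2*sqrt(3*t**2 + 1)), which equals f(t).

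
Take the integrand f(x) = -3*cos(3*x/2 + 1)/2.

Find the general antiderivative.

An antiderivative F(x) passes only if d/dx[F] lands on f(x) exactly.
Check: d/dx[-sin(3*x/2 + 1)] = -3*cos(3*x/2 + 1)/2 = f(x).

F(x) = -sin(3*x/2 + 1) + C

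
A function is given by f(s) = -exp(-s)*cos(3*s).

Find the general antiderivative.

An antiderivative F(s) passes only if d/ds[F] lands on f(s) exactly.
Check: d/ds[(-3*sin(3*s) + cos(3*s))*exp(-s)/10] = -exp(-s)*cos(3*s) = f(s).

F(s) = (-3*sin(3*s) + cos(3*s))*exp(-s)/10 + C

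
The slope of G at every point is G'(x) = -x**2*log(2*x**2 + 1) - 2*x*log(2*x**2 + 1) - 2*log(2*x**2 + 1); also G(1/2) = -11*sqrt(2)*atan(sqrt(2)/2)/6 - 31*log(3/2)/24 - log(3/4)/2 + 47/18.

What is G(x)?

The integrand splits into summands that can be handled one at a time.
A general antiderivative is 2*x**3/9 + x**2 + 11*x/3 + (-x**3/3 - x**2 - 2*x)*log(2*x**2 + 1) - log(x**2 + 1/2)/2 - 11*sqrt(2)*atan(sqrt(2)*x)/6 + C.
The condition gives C = -11*sqrt(2)*atan(sqrt(2)/2)/6 - 31*log(3/2)/24 - log(3/4)/2 + 47/18 - (-11*sqrt(2)*atan(sqrt(2)/2)/6 - 31*log(3/2)/24 - log(3/4)/2 + 19/9) = 1/2.
So G(x) = -x**3*log(2*x**2 + 1)/3 + 2*x**3/9 - x**2*log(2*x**2 + 1) + x**2 - 2*x*log(2*x**2 + 1) + 11*x/3 - log(x**2 + 1/2)/2 - 11*sqrt(2)*atan(sqrt(2)*x)/6 + 1/2.
Check: d/dx[-x**3*log(2*x**2 + 1)/3 + 2*x**3/9 - x**2*log(2*x**2 + 1) + x**2 - 2*x*log(2*x**2 + 1) + 11*x/3 - log(x**2 + 1/2)/2 - 11*sqrt(2)*atan(sqrt(2)*x)/6 + 1/2] = -x**2*log(2*x**2 + 1) - 2*x*log(2*x**2 + 1) - 2*log(2*x**2 + 1) = G'(x).

G(x) = -x**3*log(2*x**2 + 1)/3 + 2*x**3/9 - x**2*log(2*x**2 + 1) + x**2 - 2*x*log(2*x**2 + 1) + 11*x/3 - log(x**2 + 1/2)/2 - 11*sqrt(2)*atan(sqrt(2)*x)/6 + 1/2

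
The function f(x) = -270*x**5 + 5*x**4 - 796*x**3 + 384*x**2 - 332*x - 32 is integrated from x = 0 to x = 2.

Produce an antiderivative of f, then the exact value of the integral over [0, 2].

Integrate term by term and add the pieces.
F(x) = x**5 + x**2 + 5*(-3*x**2 - 3)**3/3 - 4*(4*x**2 - 4*x - 1)**2 is an antiderivative of f.
Check: d/dx[x**5 + x**2 + 5*(-3*x**2 - 3)**3/3 - 4*(4*x**2 - 4*x - 1)**2] = -270*x**5 + 5*x**4 - 796*x**3 + 384*x**2 - 332*x - 32 = f(x).
F(2) = -5785; F(0) = -49.
Integral = F(2) - F(0) = -5736.

Antiderivative: F(x) = x**5 + x**2 + 5*(-3*x**2 - 3)**3/3 - 4*(4*x**2 - 4*x - 1)**2; value = -5736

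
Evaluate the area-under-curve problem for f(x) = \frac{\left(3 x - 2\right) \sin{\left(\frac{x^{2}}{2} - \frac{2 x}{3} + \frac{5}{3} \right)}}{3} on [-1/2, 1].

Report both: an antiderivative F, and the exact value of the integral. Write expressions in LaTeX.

The substitution u = \frac{x^{2}}{2} - \frac{2 x}{3} + \frac{5}{3} works: f is exactly (dF/du)*(du/dx) for that inner function.
F(x) = - \cos{\left(\frac{x^{2}}{2} - \frac{2 x}{3} + \frac{5}{3} \right)} is an antiderivative of f.
Check: d/dx[- \cos{\left(\frac{x^{2}}{2} - \frac{2 x}{3} + \frac{5}{3} \right)}] = x \sin{\left(\frac{x^{2}}{2} - \frac{2 x}{3} + \frac{5}{3} \right)} - \frac{2 \sin{\left(\frac{x^{2}}{2} - \frac{2 x}{3} + \frac{5}{3} \right)}}{3}, which equals f(x).
F(1) = - \cos{\left(\frac{3}{2} \right)}; F(-1/2) = - \cos{\left(\frac{17}{8} \right)}.
Integral = F(1) - F(-1/2) = \cos{\left(\frac{17}{8} \right)} - \cos{\left(\frac{3}{2} \right)}.

Antiderivative: F(x) = - \cos{\left(\frac{x^{2}}{2} - \frac{2 x}{3} + \frac{5}{3} \right)}; value = \cos{\left(\frac{17}{8} \right)} - \cos{\left(\frac{3}{2} \right)}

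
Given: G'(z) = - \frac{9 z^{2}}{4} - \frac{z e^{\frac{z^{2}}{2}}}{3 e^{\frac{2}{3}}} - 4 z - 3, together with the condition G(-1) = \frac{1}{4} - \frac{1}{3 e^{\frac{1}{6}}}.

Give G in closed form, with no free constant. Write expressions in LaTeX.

The integrand splits into summands that can be handled one at a time.
A general antiderivative is - \frac{3 z^{3}}{4} - 2 z^{2} - 3 z - \frac{e^{\frac{z^{2}}{2} - \frac{2}{3}}}{3} - 2 + C.
The condition gives C = \frac{1}{4} - \frac{1}{3 e^{\frac{1}{6}}} - (- \frac{1}{3 e^{\frac{1}{6}}} - \frac{1}{4}) = \frac{1}{2}.
So G(z) = \frac{- 9 z^{3} - 24 z^{2} - 36 z - 4 e^{\frac{z^{2}}{2} - \frac{2}{3}} - 18}{12}.
Check: d/dz[\frac{- 9 z^{3} - 24 z^{2} - 36 z - 4 e^{\frac{z^{2}}{2} - \frac{2}{3}} - 18}{12}] = - \frac{9 z^{2}}{4} - \frac{z e^{\frac{z^{2}}{2}}}{3 e^{\frac{2}{3}}} - 4 z - 3 = G'(z).

G(z) = \frac{- 9 z^{3} - 24 z^{2} - 36 z - 4 e^{\frac{z^{2}}{2} - \frac{2}{3}} - 18}{12}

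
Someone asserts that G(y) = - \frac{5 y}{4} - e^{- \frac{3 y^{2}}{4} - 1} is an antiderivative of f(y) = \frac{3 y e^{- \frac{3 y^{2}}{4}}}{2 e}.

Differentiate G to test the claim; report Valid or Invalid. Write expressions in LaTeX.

d/dy[G] = \frac{\left(6 y - 5 e e^{\frac{3 y^{2}}{4}}\right) e^{- \frac{3 y^{2}}{4}}}{4 e}
d/dy[G] - f(y) = - \frac{5}{4} != 0.

Invalid: d/dy[G] - f = - \frac{5}{4}, which is not 0.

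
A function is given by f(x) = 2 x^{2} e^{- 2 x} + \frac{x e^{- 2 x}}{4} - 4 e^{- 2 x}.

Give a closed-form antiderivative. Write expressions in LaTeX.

An antiderivative is F(x) = \frac{\left(- 16 x^{2} - 18 x + 23\right) e^{- 2 x}}{16}.

f has the shape u'v + uv' for u = - x^{2} - \frac{9 x}{8} + \frac{23}{16} and v = e^{- 2 x} — it is the derivative of the product u*v.
Check: d/dx[\frac{\left(- 16 x^{2} - 18 x + 23\right) e^{- 2 x}}{16}] = \frac{\left(8 x^{2} + x - 16\right) e^{- 2 x}}{4}, which equals f(x).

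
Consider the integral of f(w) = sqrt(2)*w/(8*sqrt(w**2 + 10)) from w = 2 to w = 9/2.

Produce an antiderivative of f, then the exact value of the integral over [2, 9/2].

The substitution u = w**2/2 + 5 works: f is exactly (dF/du)*(du/dw) for that inner function.
F(w) = sqrt(2)*sqrt(w**2 + 10)/8 is an antiderivative of f.
Check: d/dw[sqrt(2)*sqrt(w**2 + 10)/8] = sqrt(2)*w/(8*sqrt(w**2 + 10)) = f(w).
F(9/2) = 11*sqrt(2)/16; F(2) = sqrt(7)/4.
Integral = F(9/2) - F(2) = -sqrt(7)/4 + 11*sqrt(2)/16.

Antiderivative: F(w) = sqrt(2)*sqrt(w**2 + 10)/8; value = -sqrt(7)/4 + 11*sqrt(2)/16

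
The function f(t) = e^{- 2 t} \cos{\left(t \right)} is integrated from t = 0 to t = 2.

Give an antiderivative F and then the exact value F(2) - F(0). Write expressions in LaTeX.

Antiderivative: F(t) = - \frac{\left(- \sin{\left(t \right)} + 2 \cos{\left(t \right)}\right) e^{- 2 t}}{5}; value = - \frac{2 \cos{\left(2 \right)}}{5 e^{4}} + \frac{\sin{\left(2 \right)}}{5 e^{4}} + \frac{2}{5}

An antiderivative F(t) passes only if d/dt[F] lands on f(t) exactly.
F(t) = - \frac{\left(- \sin{\left(t \right)} + 2 \cos{\left(t \right)}\right) e^{- 2 t}}{5} is an antiderivative of f.
Check: d/dt[- \frac{\left(- \sin{\left(t \right)} + 2 \cos{\left(t \right)}\right) e^{- 2 t}}{5}] = e^{- 2 t} \cos{\left(t \right)} = f(t).
F(2) = - \frac{2 \cos{\left(2 \right)}}{5 e^{4}} + \frac{\sin{\left(2 \right)}}{5 e^{4}}; F(0) = - \frac{2}{5}.
Integral = F(2) - F(0) = - \frac{2 \cos{\left(2 \right)}}{5 e^{4}} + \frac{\sin{\left(2 \right)}}{5 e^{4}} + \frac{2}{5}.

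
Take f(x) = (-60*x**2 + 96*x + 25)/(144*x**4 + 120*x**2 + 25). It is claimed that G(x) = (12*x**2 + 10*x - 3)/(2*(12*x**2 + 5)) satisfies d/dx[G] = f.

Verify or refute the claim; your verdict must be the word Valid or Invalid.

Valid - the claim checks out under differentiation.

d/dx[G] = (-60*x**2 + 96*x + 25)/(144*x**4 + 120*x**2 + 25)
This equals f(x) exactly, so the claim holds.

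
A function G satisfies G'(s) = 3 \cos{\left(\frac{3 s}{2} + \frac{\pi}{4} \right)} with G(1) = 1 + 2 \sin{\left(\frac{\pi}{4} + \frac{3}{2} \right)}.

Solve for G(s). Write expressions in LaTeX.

G(s) = 2 \sin{\left(\frac{3 s}{2} + \frac{\pi}{4} \right)} + 1

Recover the given G'(s) by differentiating a candidate G(s); any mismatch rules it out.
A general antiderivative is 2 \sin{\left(\frac{3 s}{2} + \frac{\pi}{4} \right)} + C.
The condition gives C = 1 + 2 \sin{\left(\frac{\pi}{4} + \frac{3}{2} \right)} - (2 \sin{\left(\frac{\pi}{4} + \frac{3}{2} \right)}) = 1.
So G(s) = 2 \sin{\left(\frac{3 s}{2} + \frac{\pi}{4} \right)} + 1.
Check: d/ds[2 \sin{\left(\frac{3 s}{2} + \frac{\pi}{4} \right)} + 1] = 3 \cos{\left(\frac{3 s}{2} + \frac{\pi}{4} \right)} = G'(s).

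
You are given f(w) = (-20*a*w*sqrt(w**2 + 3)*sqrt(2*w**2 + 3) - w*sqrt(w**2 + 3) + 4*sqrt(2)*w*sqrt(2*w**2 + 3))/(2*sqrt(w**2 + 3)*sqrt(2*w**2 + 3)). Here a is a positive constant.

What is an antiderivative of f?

Any candidate F(w) must reproduce f(w) exactly when differentiated.
Check: d/dw[(-20*a*w**2 + 8*sqrt(2)*sqrt(w**2 + 3) - sqrt(2*w**2 + 3))/4] = (-20*a*w*sqrt(w**2 + 3)*sqrt(2*w**2 + 3) - w*sqrt(w**2 + 3) + 4*sqrt(2)*w*sqrt(2*w**2 + 3))/(2*sqrt(w**2 + 3)*sqrt(2*w**2 + 3)) = f(w).

An antiderivative is F(w) = (-20*a*w**2 + 8*sqrt(2)*sqrt(w**2 + 3) - sqrt(2*w**2 + 3))/4.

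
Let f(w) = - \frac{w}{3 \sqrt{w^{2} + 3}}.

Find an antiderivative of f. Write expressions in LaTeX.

An antiderivative is F(w) = - \frac{\sqrt{w^{2} + 3}}{3}.

f matches the chain-rule pattern g'(h)*h' with inner function h(w) = w^{2} + 3; substituting u = h(w) collapses the integral.
Check: d/dw[- \frac{\sqrt{w^{2} + 3}}{3}] = - \frac{w}{3 \sqrt{w^{2} + 3}} = f(w).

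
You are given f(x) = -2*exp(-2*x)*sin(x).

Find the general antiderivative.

Recover f(x) by differentiating a candidate F(x); any mismatch rules it out.
Check: d/dx[2*(2*sin(x) + cos(x))*exp(-2*x)/5] = -2*exp(-2*x)*sin(x) = f(x).

F(x) = 2*(2*sin(x) + cos(x))*exp(-2*x)/5 + C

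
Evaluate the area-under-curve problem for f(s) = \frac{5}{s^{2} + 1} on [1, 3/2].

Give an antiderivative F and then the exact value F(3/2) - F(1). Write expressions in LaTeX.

For F(s) to be correct the identity F'(s) - f(s) = 0 must hold.
F(s) = 5 \operatorname{atan}{\left(s \right)} is an antiderivative of f.
Check: d/ds[5 \operatorname{atan}{\left(s \right)}] = \frac{5}{s^{2} + 1} = f(s).
F(3/2) = 5 \operatorname{atan}{\left(\frac{3}{2} \right)}; F(1) = \frac{5 \pi}{4}.
Integral = F(3/2) - F(1) = - \frac{5 \pi}{4} + 5 \operatorname{atan}{\left(\frac{3}{2} \right)}.

Antiderivative: F(s) = 5 \operatorname{atan}{\left(s \right)}; value = - \frac{5 \pi}{4} + 5 \operatorname{atan}{\left(\frac{3}{2} \right)}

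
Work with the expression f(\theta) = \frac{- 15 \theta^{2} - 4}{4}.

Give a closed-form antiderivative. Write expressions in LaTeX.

Check any antiderivative F(\theta) by computing F'(\theta) and comparing it with f(\theta).
Check: d/d\theta[- \frac{5 \theta^{3}}{4} - \theta] = - \frac{15 \theta^{2}}{4} - 1, which equals f(\theta).

An antiderivative is F(\theta) = - \frac{5 \theta^{3}}{4} - \theta.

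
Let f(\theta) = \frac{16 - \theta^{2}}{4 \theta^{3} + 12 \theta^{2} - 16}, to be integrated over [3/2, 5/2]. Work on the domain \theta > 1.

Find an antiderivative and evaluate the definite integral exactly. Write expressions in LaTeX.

Antiderivative: F(\theta) = \frac{5 \log{\left(\theta - 1 \right)}}{12} - \frac{2 \log{\left(\theta + 2 \right)}}{3} + \frac{1}{\theta + 2}; value = - \frac{2 \log{\left(\frac{9}{2} \right)}}{3} - \frac{4}{63} + \frac{5 \log{\left(\frac{3}{2} \right)}}{12} + \frac{5 \log{\left(2 \right)}}{12} + \frac{2 \log{\left(\frac{7}{2} \right)}}{3}

The denominator factors as 4 \left(\theta - 1\right) \left(\theta + 2\right)^{2}; partial fractions split f into directly integrable pieces: - \frac{2}{3 \left(\theta + 2\right)} - \frac{1}{\left(\theta + 2\right)^{2}} + \frac{5}{12 \left(\theta - 1\right)}.
F(\theta) = \frac{5 \log{\left(\theta - 1 \right)}}{12} - \frac{2 \log{\left(\theta + 2 \right)}}{3} + \frac{1}{\theta + 2} is an antiderivative of f.
Check: d/d\theta[\frac{5 \log{\left(\theta - 1 \right)}}{12} - \frac{2 \log{\left(\theta + 2 \right)}}{3} + \frac{1}{\theta + 2}] = \frac{16 - \theta^{2}}{4 \theta^{3} + 12 \theta^{2} - 16} = f(\theta).
F(5/2) = - \frac{2 \log{\left(\frac{9}{2} \right)}}{3} + \frac{5 \log{\left(\frac{3}{2} \right)}}{12} + \frac{2}{9}; F(3/2) = - \frac{2 \log{\left(\frac{7}{2} \right)}}{3} - \frac{5 \log{\left(2 \right)}}{12} + \frac{2}{7}.
Integral = F(5/2) - F(3/2) = - \frac{2 \log{\left(\frac{9}{2} \right)}}{3} - \frac{4}{63} + \frac{5 \log{\left(\frac{3}{2} \right)}}{12} + \frac{5 \log{\left(2 \right)}}{12} + \frac{2 \log{\left(\frac{7}{2} \right)}}{3}.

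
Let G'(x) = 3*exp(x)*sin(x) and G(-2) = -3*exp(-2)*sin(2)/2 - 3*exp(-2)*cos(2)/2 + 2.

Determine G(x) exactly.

G(x) = -(-3*exp(x)*sin(x) + 3*exp(x)*cos(x) - 4)/2

Any candidate G(x) must reproduce the stated G'(x) exactly.
A general antiderivative is 3*exp(x)*sin(x)/2 - 3*exp(x)*cos(x)/2 + C.
The condition gives C = -3*exp(-2)*sin(2)/2 - 3*exp(-2)*cos(2)/2 + 2 - (-3*exp(-2)*sin(2)/2 - 3*exp(-2)*cos(2)/2) = 2.
So G(x) = -(-3*exp(x)*sin(x) + 3*exp(x)*cos(x) - 4)/2.
Check: d/dx[-(-3*exp(x)*sin(x) + 3*exp(x)*cos(x) - 4)/2] = 3*exp(x)*sin(x) = G'(x).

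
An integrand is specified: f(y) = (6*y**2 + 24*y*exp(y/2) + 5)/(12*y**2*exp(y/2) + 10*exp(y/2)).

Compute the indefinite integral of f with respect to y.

F(y) = (exp(y/2)*log(2*y**2 + 5/3) - 1)*exp(-y/2) + C

A candidate is checked by its d/dy: the result must match f(y).
Check: d/dy[(exp(y/2)*log(2*y**2 + 5/3) - 1)*exp(-y/2)] = (6*y**2 + 24*y*exp(y/2) + 5)/(12*y**2*exp(y/2) + 10*exp(y/2)) = f(y).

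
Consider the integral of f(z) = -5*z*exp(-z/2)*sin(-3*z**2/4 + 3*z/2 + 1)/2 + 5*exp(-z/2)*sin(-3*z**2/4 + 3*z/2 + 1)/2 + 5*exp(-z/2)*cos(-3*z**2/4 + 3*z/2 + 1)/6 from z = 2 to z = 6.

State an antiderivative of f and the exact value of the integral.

Antiderivative: F(z) = -5*exp(-z/2)*cos(-3*z**2/4 + 3*z/2 + 1)/3; value = -5*exp(-3)*cos(17)/3 + 5*exp(-1)*cos(1)/3

f has the shape u'v + uv' for u = -5*cos(-3*z**2/4 + 3*z/2 + 1)/3 and v = exp(-z/2) — it is the derivative of the product u*v.
F(z) = -5*exp(-z/2)*cos(-3*z**2/4 + 3*z/2 + 1)/3 is an antiderivative of f.
Check: d/dz[-5*exp(-z/2)*cos(-3*z**2/4 + 3*z/2 + 1)/3] = (-15*z*sin(-3*z**2/4 + 3*z/2 + 1) + 15*sin(-3*z**2/4 + 3*z/2 + 1) + 5*cos(-3*z**2/4 + 3*z/2 + 1))*exp(-z/2)/6, which equals f(z).
F(6) = -5*exp(-3)*cos(17)/3; F(2) = -5*exp(-1)*cos(1)/3.
Integral = F(6) - F(2) = -5*exp(-3)*cos(17)/3 + 5*exp(-1)*cos(1)/3.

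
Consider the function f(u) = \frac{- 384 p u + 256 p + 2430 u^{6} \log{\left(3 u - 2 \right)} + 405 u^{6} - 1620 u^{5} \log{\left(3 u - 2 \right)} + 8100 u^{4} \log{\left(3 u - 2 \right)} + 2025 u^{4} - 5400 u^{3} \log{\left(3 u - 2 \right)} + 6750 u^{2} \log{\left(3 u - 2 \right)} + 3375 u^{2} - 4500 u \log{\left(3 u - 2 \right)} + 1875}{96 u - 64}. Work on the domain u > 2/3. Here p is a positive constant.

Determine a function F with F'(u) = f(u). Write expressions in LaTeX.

An antiderivative is F(u) = - 4 p u + \frac{135 u^{6} \log{\left(3 u - 2 \right)}}{32} + \frac{675 u^{4} \log{\left(3 u - 2 \right)}}{32} + \frac{1125 u^{2} \log{\left(3 u - 2 \right)}}{32} + \frac{625 \log{\left(3 u - 2 \right)}}{32}.

Differentiate the proposed F(u) back; it has to land on f(u) exactly.
Check: d/du[- 4 p u + \frac{135 u^{6} \log{\left(3 u - 2 \right)}}{32} + \frac{675 u^{4} \log{\left(3 u - 2 \right)}}{32} + \frac{1125 u^{2} \log{\left(3 u - 2 \right)}}{32} + \frac{625 \log{\left(3 u - 2 \right)}}{32}] = \frac{- 384 p u + 256 p + 2430 u^{6} \log{\left(3 u - 2 \right)} + 405 u^{6} - 1620 u^{5} \log{\left(3 u - 2 \right)} + 8100 u^{4} \log{\left(3 u - 2 \right)} + 2025 u^{4} - 5400 u^{3} \log{\left(3 u - 2 \right)} + 6750 u^{2} \log{\left(3 u - 2 \right)} + 3375 u^{2} - 4500 u \log{\left(3 u - 2 \right)} + 1875}{96 u - 64} = f(u).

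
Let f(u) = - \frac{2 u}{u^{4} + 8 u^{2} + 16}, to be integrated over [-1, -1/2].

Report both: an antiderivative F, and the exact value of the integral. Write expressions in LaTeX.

The substitution w = 2 u^{2} + 8 works: f is exactly (dF/dw)*(dw/du) for that inner function.
F(u) = \frac{1}{u^{2} + 4} is an antiderivative of f.
Check: d/du[\frac{1}{u^{2} + 4}] = - \frac{2 u}{u^{4} + 8 u^{2} + 16} = f(u).
F(-1/2) = \frac{4}{17}; F(-1) = \frac{1}{5}.
Integral = F(-1/2) - F(-1) = \frac{3}{85}.

Antiderivative: F(u) = \frac{1}{u^{2} + 4}; value = \frac{3}{85}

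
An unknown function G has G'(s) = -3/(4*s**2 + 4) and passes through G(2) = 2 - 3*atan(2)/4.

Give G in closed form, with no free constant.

G(s) = (8 - 3*atan(s))/4

Differentiate the proposed G(s) back; it has to land on the given G'(s).
A general antiderivative is -3*atan(s)/4 + C.
The condition gives C = 2 - 3*atan(2)/4 - (-3*atan(2)/4) = 2.
So G(s) = (8 - 3*atan(s))/4.
Check: d/ds[(8 - 3*atan(s))/4] = -3/(4*s**2 + 4) = G'(s).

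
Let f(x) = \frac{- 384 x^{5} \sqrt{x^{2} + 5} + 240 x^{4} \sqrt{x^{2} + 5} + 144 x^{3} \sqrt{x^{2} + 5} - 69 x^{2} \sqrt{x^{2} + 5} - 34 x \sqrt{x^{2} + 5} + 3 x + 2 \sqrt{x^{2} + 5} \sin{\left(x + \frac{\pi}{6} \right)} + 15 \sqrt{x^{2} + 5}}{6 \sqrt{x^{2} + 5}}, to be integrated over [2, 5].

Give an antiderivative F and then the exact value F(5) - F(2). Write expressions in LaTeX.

Antiderivative: F(x) = - \frac{64 x^{6} - 48 x^{5} - 36 x^{4} + 23 x^{3} + 17 x^{2} - 15 x - 3 \sqrt{x^{2} + 5} + 2 \cos{\left(x + \frac{\pi}{6} \right)} + 8}{6}; value = -138088 + \frac{\cos{\left(\frac{\pi}{6} + 2 \right)}}{3} - \frac{\cos{\left(\frac{\pi}{6} + 5 \right)}}{3} + \frac{\sqrt{30}}{2}

Since d/dx undoes antidifferentiation here, F'(x) = f(x) is required of F(x).
F(x) = - \frac{64 x^{6} - 48 x^{5} - 36 x^{4} + 23 x^{3} + 17 x^{2} - 15 x - 3 \sqrt{x^{2} + 5} + 2 \cos{\left(x + \frac{\pi}{6} \right)} + 8}{6} is an antiderivative of f.
Check: d/dx[- \frac{64 x^{6} - 48 x^{5} - 36 x^{4} + 23 x^{3} + 17 x^{2} - 15 x - 3 \sqrt{x^{2} + 5} + 2 \cos{\left(x + \frac{\pi}{6} \right)} + 8}{6}] = \frac{- 384 x^{5} \sqrt{x^{2} + 5} + 240 x^{4} \sqrt{x^{2} + 5} + 144 x^{3} \sqrt{x^{2} + 5} - 69 x^{2} \sqrt{x^{2} + 5} - 34 x \sqrt{x^{2} + 5} + 3 x + 2 \sqrt{x^{2} + 5} \sin{\left(x + \frac{\pi}{6} \right)} + 15 \sqrt{x^{2} + 5}}{6 \sqrt{x^{2} + 5}} = f(x).
F(5) = - \frac{276911}{2} - \frac{\cos{\left(\frac{\pi}{6} + 5 \right)}}{3} + \frac{\sqrt{30}}{2}; F(2) = - \frac{735}{2} - \frac{\cos{\left(\frac{\pi}{6} + 2 \right)}}{3}.
Integral = F(5) - F(2) = -138088 + \frac{\cos{\left(\frac{\pi}{6} + 2 \right)}}{3} - \frac{\cos{\left(\frac{\pi}{6} + 5 \right)}}{3} + \frac{\sqrt{30}}{2}.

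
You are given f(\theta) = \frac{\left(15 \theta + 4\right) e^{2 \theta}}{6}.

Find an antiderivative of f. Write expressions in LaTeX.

f has the shape u'v + uv' for u = \frac{5 \theta}{4} - \frac{7}{24} and v = e^{2 \theta} — it is the derivative of the product u*v.
Check: d/d\theta[\frac{\left(30 \theta - 7\right) e^{2 \theta}}{24}] = \frac{5 \theta e^{2 \theta}}{2} + \frac{2 e^{2 \theta}}{3}, which equals f(\theta).

An antiderivative is F(\theta) = \frac{\left(30 \theta - 7\right) e^{2 \theta}}{24}.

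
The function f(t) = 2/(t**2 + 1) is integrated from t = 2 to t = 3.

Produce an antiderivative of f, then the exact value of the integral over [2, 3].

Since d/dt undoes antidifferentiation here, F'(t) = f(t) is required of F(t).
F(t) = 2*atan(t) is an antiderivative of f.
Check: d/dt[2*atan(t)] = 2/(t**2 + 1) = f(t).
F(3) = 2*atan(3); F(2) = 2*atan(2).
Integral = F(3) - F(2) = -2*atan(2) + 2*atan(3).

Antiderivative: F(t) = 2*atan(t); value = -2*atan(2) + 2*atan(3)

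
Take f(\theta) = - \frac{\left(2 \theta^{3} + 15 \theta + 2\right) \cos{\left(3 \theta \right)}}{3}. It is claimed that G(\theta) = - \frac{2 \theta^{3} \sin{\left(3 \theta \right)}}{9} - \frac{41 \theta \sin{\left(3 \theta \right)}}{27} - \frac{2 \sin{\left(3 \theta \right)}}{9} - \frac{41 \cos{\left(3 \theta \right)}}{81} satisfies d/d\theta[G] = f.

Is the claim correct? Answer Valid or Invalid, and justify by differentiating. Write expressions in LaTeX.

Invalid: d/d\theta[G] - f = - \frac{2 \theta^{2} \sin{\left(3 \theta \right)}}{3} + \frac{4 \theta \cos{\left(3 \theta \right)}}{9}, which is not 0.

d/d\theta[G] = - \frac{2 \theta^{3} \cos{\left(3 \theta \right)}}{3} - \frac{2 \theta^{2} \sin{\left(3 \theta \right)}}{3} - \frac{41 \theta \cos{\left(3 \theta \right)}}{9} - \frac{2 \cos{\left(3 \theta \right)}}{3}
d/d\theta[G] - f(\theta) = - \frac{2 \theta^{2} \sin{\left(3 \theta \right)}}{3} + \frac{4 \theta \cos{\left(3 \theta \right)}}{9} != 0.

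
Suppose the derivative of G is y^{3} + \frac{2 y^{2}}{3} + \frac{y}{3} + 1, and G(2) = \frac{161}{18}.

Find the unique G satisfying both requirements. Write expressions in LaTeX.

G(y) = \frac{y^{4}}{4} + \frac{2 y^{3}}{9} + \frac{y^{2}}{6} + y + \frac{1}{2}

Integrate term by term and add the pieces.
A general antiderivative is \frac{y^{4}}{4} + \frac{2 y^{3}}{9} + \frac{y^{2}}{6} + y + C.
The condition gives C = \frac{161}{18} - (\frac{76}{9}) = \frac{1}{2}.
So G(y) = \frac{y^{4}}{4} + \frac{2 y^{3}}{9} + \frac{y^{2}}{6} + y + \frac{1}{2}.
Check: d/dy[\frac{y^{4}}{4} + \frac{2 y^{3}}{9} + \frac{y^{2}}{6} + y + \frac{1}{2}] = y^{3} + \frac{2 y^{2}}{3} + \frac{y}{3} + 1 = G'(y).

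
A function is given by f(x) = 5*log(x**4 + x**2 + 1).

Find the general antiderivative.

Whatever form F(x) takes, F'(x) = f(x) is non-negotiable.
Check: d/dx[5*x*log(x**4 + x**2 + 1) - 20*x - 5*log(x**2 - x + 1)/2 + 5*log(x**2 + x + 1)/2 + 5*sqrt(3)*atan(2*sqrt(3)*x/3 - sqrt(3)/3) + 5*sqrt(3)*atan(2*sqrt(3)*x/3 + sqrt(3)/3)] = 5*log(x**4 + x**2 + 1) = f(x).

F(x) = 5*x*log(x**4 + x**2 + 1) - 20*x - 5*log(x**2 - x + 1)/2 + 5*log(x**2 + x + 1)/2 + 5*sqrt(3)*atan(2*sqrt(3)*x/3 - sqrt(3)/3) + 5*sqrt(3)*atan(2*sqrt(3)*x/3 + sqrt(3)/3) + C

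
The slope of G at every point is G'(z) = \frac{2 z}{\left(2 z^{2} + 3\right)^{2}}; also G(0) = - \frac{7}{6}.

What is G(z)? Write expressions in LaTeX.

G(z) = \frac{- 4 z^{2} - 7}{4 z^{2} + 6}

The substitution u = 2 z^{2} + 3 works: G'(z) is exactly (dG/du)*(du/dz) for that inner function.
A general antiderivative is - \frac{1}{2 \left(2 z^{2} + 3\right)} + C.
The condition gives C = - \frac{7}{6} - (- \frac{1}{6}) = -1.
So G(z) = \frac{- 4 z^{2} - 7}{4 z^{2} + 6}.
Check: d/dz[\frac{- 4 z^{2} - 7}{4 z^{2} + 6}] = \frac{2 z}{4 z^{4} + 12 z^{2} + 9}, which equals G'(z).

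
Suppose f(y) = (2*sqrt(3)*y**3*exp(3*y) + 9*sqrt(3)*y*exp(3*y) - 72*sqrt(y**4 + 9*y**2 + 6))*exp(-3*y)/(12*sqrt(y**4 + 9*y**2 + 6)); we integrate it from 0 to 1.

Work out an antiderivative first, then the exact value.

Any candidate F(y) must reproduce f(y) exactly when differentiated.
F(y) = (sqrt(3)*sqrt(y**4 + 9*y**2 + 6)*exp(3*y) + 24)*exp(-3*y)/12 is an antiderivative of f.
Check: d/dy[(sqrt(3)*sqrt(y**4 + 9*y**2 + 6)*exp(3*y) + 24)*exp(-3*y)/12] = (2*sqrt(3)*y**3*exp(3*y) + 9*sqrt(3)*y*exp(3*y) - 72*sqrt(y**4 + 9*y**2 + 6))*exp(-3*y)/(12*sqrt(y**4 + 9*y**2 + 6)) = f(y).
F(1) = 2*exp(-3) + sqrt(3)/3; F(0) = sqrt(2)/4 + 2.
Integral = F(1) - F(0) = -2 - sqrt(2)/4 + 2*exp(-3) + sqrt(3)/3.

Antiderivative: F(y) = (sqrt(3)*sqrt(y**4 + 9*y**2 + 6)*exp(3*y) + 24)*exp(-3*y)/12; value = -2 - sqrt(2)/4 + 2*exp(-3) + sqrt(3)/3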